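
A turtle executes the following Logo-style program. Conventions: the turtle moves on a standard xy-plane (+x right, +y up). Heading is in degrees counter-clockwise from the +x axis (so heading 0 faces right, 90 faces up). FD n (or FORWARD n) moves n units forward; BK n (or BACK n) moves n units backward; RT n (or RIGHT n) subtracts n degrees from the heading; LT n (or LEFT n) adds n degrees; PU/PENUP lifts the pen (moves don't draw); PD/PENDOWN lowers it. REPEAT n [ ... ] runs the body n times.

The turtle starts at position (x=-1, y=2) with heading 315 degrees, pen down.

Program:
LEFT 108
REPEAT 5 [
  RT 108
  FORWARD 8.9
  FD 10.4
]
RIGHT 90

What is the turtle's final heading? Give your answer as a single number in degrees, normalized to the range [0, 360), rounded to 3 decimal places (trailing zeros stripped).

Answer: 153

Derivation:
Executing turtle program step by step:
Start: pos=(-1,2), heading=315, pen down
LT 108: heading 315 -> 63
REPEAT 5 [
  -- iteration 1/5 --
  RT 108: heading 63 -> 315
  FD 8.9: (-1,2) -> (5.293,-4.293) [heading=315, draw]
  FD 10.4: (5.293,-4.293) -> (12.647,-11.647) [heading=315, draw]
  -- iteration 2/5 --
  RT 108: heading 315 -> 207
  FD 8.9: (12.647,-11.647) -> (4.717,-15.688) [heading=207, draw]
  FD 10.4: (4.717,-15.688) -> (-4.549,-20.409) [heading=207, draw]
  -- iteration 3/5 --
  RT 108: heading 207 -> 99
  FD 8.9: (-4.549,-20.409) -> (-5.942,-11.619) [heading=99, draw]
  FD 10.4: (-5.942,-11.619) -> (-7.568,-1.347) [heading=99, draw]
  -- iteration 4/5 --
  RT 108: heading 99 -> 351
  FD 8.9: (-7.568,-1.347) -> (1.222,-2.739) [heading=351, draw]
  FD 10.4: (1.222,-2.739) -> (11.494,-4.366) [heading=351, draw]
  -- iteration 5/5 --
  RT 108: heading 351 -> 243
  FD 8.9: (11.494,-4.366) -> (7.453,-12.296) [heading=243, draw]
  FD 10.4: (7.453,-12.296) -> (2.732,-21.562) [heading=243, draw]
]
RT 90: heading 243 -> 153
Final: pos=(2.732,-21.562), heading=153, 10 segment(s) drawn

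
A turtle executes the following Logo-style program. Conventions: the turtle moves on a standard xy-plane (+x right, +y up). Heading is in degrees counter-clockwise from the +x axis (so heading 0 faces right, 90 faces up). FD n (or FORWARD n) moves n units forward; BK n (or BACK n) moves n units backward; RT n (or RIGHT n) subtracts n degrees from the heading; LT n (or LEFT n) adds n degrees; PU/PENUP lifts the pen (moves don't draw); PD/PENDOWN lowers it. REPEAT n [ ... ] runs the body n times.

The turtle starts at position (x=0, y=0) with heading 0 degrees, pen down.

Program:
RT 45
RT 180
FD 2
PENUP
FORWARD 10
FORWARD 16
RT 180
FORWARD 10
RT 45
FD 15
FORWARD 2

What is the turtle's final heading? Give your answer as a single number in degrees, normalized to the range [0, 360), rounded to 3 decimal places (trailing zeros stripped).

Executing turtle program step by step:
Start: pos=(0,0), heading=0, pen down
RT 45: heading 0 -> 315
RT 180: heading 315 -> 135
FD 2: (0,0) -> (-1.414,1.414) [heading=135, draw]
PU: pen up
FD 10: (-1.414,1.414) -> (-8.485,8.485) [heading=135, move]
FD 16: (-8.485,8.485) -> (-19.799,19.799) [heading=135, move]
RT 180: heading 135 -> 315
FD 10: (-19.799,19.799) -> (-12.728,12.728) [heading=315, move]
RT 45: heading 315 -> 270
FD 15: (-12.728,12.728) -> (-12.728,-2.272) [heading=270, move]
FD 2: (-12.728,-2.272) -> (-12.728,-4.272) [heading=270, move]
Final: pos=(-12.728,-4.272), heading=270, 1 segment(s) drawn

Answer: 270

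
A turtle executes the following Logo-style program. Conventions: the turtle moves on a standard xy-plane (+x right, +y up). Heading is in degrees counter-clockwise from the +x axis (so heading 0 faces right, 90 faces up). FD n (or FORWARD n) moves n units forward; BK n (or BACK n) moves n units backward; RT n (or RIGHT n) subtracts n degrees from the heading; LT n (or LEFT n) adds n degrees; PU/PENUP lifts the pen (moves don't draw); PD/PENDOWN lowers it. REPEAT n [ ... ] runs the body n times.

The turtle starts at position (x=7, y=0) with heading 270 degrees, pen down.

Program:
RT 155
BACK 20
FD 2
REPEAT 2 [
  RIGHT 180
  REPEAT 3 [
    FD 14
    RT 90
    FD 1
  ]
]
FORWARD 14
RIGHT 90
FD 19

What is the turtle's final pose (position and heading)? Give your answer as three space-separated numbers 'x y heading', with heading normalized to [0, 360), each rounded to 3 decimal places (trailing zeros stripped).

Answer: -14.817 -28.931 205

Derivation:
Executing turtle program step by step:
Start: pos=(7,0), heading=270, pen down
RT 155: heading 270 -> 115
BK 20: (7,0) -> (15.452,-18.126) [heading=115, draw]
FD 2: (15.452,-18.126) -> (14.607,-16.314) [heading=115, draw]
REPEAT 2 [
  -- iteration 1/2 --
  RT 180: heading 115 -> 295
  REPEAT 3 [
    -- iteration 1/3 --
    FD 14: (14.607,-16.314) -> (20.524,-29.002) [heading=295, draw]
    RT 90: heading 295 -> 205
    FD 1: (20.524,-29.002) -> (19.617,-29.424) [heading=205, draw]
    -- iteration 2/3 --
    FD 14: (19.617,-29.424) -> (6.929,-35.341) [heading=205, draw]
    RT 90: heading 205 -> 115
    FD 1: (6.929,-35.341) -> (6.507,-34.435) [heading=115, draw]
    -- iteration 3/3 --
    FD 14: (6.507,-34.435) -> (0.59,-21.747) [heading=115, draw]
    RT 90: heading 115 -> 25
    FD 1: (0.59,-21.747) -> (1.496,-21.324) [heading=25, draw]
  ]
  -- iteration 2/2 --
  RT 180: heading 25 -> 205
  REPEAT 3 [
    -- iteration 1/3 --
    FD 14: (1.496,-21.324) -> (-11.192,-27.241) [heading=205, draw]
    RT 90: heading 205 -> 115
    FD 1: (-11.192,-27.241) -> (-11.615,-26.334) [heading=115, draw]
    -- iteration 2/3 --
    FD 14: (-11.615,-26.334) -> (-17.531,-13.646) [heading=115, draw]
    RT 90: heading 115 -> 25
    FD 1: (-17.531,-13.646) -> (-16.625,-13.223) [heading=25, draw]
    -- iteration 3/3 --
    FD 14: (-16.625,-13.223) -> (-3.937,-7.307) [heading=25, draw]
    RT 90: heading 25 -> 295
    FD 1: (-3.937,-7.307) -> (-3.514,-8.213) [heading=295, draw]
  ]
]
FD 14: (-3.514,-8.213) -> (2.403,-20.901) [heading=295, draw]
RT 90: heading 295 -> 205
FD 19: (2.403,-20.901) -> (-14.817,-28.931) [heading=205, draw]
Final: pos=(-14.817,-28.931), heading=205, 16 segment(s) drawn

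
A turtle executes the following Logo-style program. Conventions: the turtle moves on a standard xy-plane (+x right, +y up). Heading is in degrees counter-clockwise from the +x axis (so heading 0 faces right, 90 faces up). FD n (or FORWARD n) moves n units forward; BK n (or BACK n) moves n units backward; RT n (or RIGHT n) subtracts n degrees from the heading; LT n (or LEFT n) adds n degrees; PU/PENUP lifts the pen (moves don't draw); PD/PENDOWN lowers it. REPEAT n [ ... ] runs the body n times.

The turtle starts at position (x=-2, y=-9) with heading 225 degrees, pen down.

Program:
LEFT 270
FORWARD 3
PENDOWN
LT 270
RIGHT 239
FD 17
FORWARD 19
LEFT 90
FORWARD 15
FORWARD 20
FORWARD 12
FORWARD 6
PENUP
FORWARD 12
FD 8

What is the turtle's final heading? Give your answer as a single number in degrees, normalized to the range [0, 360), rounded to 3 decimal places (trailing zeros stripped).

Answer: 256

Derivation:
Executing turtle program step by step:
Start: pos=(-2,-9), heading=225, pen down
LT 270: heading 225 -> 135
FD 3: (-2,-9) -> (-4.121,-6.879) [heading=135, draw]
PD: pen down
LT 270: heading 135 -> 45
RT 239: heading 45 -> 166
FD 17: (-4.121,-6.879) -> (-20.616,-2.766) [heading=166, draw]
FD 19: (-20.616,-2.766) -> (-39.052,1.831) [heading=166, draw]
LT 90: heading 166 -> 256
FD 15: (-39.052,1.831) -> (-42.681,-12.724) [heading=256, draw]
FD 20: (-42.681,-12.724) -> (-47.519,-32.13) [heading=256, draw]
FD 12: (-47.519,-32.13) -> (-50.422,-43.773) [heading=256, draw]
FD 6: (-50.422,-43.773) -> (-51.874,-49.595) [heading=256, draw]
PU: pen up
FD 12: (-51.874,-49.595) -> (-54.777,-61.239) [heading=256, move]
FD 8: (-54.777,-61.239) -> (-56.712,-69.001) [heading=256, move]
Final: pos=(-56.712,-69.001), heading=256, 7 segment(s) drawn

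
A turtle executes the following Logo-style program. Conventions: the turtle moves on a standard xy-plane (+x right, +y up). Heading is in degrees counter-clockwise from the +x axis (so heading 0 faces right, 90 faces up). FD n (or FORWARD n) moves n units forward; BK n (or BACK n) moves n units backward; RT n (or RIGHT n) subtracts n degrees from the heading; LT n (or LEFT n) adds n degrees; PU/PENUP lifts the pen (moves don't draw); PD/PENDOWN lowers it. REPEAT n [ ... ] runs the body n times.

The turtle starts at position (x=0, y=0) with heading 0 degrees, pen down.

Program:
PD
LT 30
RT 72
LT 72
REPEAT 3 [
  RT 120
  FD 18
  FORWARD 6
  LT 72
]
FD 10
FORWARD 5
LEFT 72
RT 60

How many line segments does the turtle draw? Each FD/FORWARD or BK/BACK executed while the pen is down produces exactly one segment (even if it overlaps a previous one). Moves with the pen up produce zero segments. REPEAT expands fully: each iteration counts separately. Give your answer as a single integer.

Executing turtle program step by step:
Start: pos=(0,0), heading=0, pen down
PD: pen down
LT 30: heading 0 -> 30
RT 72: heading 30 -> 318
LT 72: heading 318 -> 30
REPEAT 3 [
  -- iteration 1/3 --
  RT 120: heading 30 -> 270
  FD 18: (0,0) -> (0,-18) [heading=270, draw]
  FD 6: (0,-18) -> (0,-24) [heading=270, draw]
  LT 72: heading 270 -> 342
  -- iteration 2/3 --
  RT 120: heading 342 -> 222
  FD 18: (0,-24) -> (-13.377,-36.044) [heading=222, draw]
  FD 6: (-13.377,-36.044) -> (-17.835,-40.059) [heading=222, draw]
  LT 72: heading 222 -> 294
  -- iteration 3/3 --
  RT 120: heading 294 -> 174
  FD 18: (-17.835,-40.059) -> (-35.737,-38.178) [heading=174, draw]
  FD 6: (-35.737,-38.178) -> (-41.704,-37.55) [heading=174, draw]
  LT 72: heading 174 -> 246
]
FD 10: (-41.704,-37.55) -> (-45.771,-46.686) [heading=246, draw]
FD 5: (-45.771,-46.686) -> (-47.805,-51.254) [heading=246, draw]
LT 72: heading 246 -> 318
RT 60: heading 318 -> 258
Final: pos=(-47.805,-51.254), heading=258, 8 segment(s) drawn
Segments drawn: 8

Answer: 8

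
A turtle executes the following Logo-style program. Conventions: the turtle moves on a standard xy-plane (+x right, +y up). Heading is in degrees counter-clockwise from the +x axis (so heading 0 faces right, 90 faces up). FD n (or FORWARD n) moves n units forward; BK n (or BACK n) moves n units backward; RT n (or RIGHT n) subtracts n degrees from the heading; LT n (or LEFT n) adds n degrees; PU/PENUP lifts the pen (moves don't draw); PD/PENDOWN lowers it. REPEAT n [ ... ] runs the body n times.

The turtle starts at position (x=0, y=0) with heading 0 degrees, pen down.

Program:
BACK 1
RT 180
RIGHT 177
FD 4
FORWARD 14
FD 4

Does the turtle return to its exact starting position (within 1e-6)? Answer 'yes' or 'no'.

Executing turtle program step by step:
Start: pos=(0,0), heading=0, pen down
BK 1: (0,0) -> (-1,0) [heading=0, draw]
RT 180: heading 0 -> 180
RT 177: heading 180 -> 3
FD 4: (-1,0) -> (2.995,0.209) [heading=3, draw]
FD 14: (2.995,0.209) -> (16.975,0.942) [heading=3, draw]
FD 4: (16.975,0.942) -> (20.97,1.151) [heading=3, draw]
Final: pos=(20.97,1.151), heading=3, 4 segment(s) drawn

Start position: (0, 0)
Final position: (20.97, 1.151)
Distance = 21.001; >= 1e-6 -> NOT closed

Answer: no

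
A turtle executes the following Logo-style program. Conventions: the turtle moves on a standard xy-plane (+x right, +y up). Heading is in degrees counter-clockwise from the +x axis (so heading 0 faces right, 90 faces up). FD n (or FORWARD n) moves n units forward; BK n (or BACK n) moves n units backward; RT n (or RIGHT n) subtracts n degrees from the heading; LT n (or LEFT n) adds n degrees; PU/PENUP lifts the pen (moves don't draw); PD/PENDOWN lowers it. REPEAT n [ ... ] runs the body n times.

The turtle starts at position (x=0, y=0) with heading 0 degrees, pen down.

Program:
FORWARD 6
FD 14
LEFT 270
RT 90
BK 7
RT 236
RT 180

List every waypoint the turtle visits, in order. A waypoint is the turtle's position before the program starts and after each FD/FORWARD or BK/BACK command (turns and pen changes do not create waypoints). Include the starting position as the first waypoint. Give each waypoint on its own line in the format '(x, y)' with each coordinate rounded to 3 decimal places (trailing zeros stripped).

Executing turtle program step by step:
Start: pos=(0,0), heading=0, pen down
FD 6: (0,0) -> (6,0) [heading=0, draw]
FD 14: (6,0) -> (20,0) [heading=0, draw]
LT 270: heading 0 -> 270
RT 90: heading 270 -> 180
BK 7: (20,0) -> (27,0) [heading=180, draw]
RT 236: heading 180 -> 304
RT 180: heading 304 -> 124
Final: pos=(27,0), heading=124, 3 segment(s) drawn
Waypoints (4 total):
(0, 0)
(6, 0)
(20, 0)
(27, 0)

Answer: (0, 0)
(6, 0)
(20, 0)
(27, 0)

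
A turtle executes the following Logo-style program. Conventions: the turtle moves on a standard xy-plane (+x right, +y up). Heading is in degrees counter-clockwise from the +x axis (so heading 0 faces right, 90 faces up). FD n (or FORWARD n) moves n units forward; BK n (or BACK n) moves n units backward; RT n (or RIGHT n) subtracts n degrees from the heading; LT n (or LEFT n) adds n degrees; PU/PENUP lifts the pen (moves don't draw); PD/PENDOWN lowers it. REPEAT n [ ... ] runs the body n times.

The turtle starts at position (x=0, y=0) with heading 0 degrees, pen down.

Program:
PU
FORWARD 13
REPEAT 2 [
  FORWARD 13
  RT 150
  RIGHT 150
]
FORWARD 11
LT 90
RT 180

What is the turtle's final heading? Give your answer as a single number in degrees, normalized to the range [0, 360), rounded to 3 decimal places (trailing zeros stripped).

Answer: 30

Derivation:
Executing turtle program step by step:
Start: pos=(0,0), heading=0, pen down
PU: pen up
FD 13: (0,0) -> (13,0) [heading=0, move]
REPEAT 2 [
  -- iteration 1/2 --
  FD 13: (13,0) -> (26,0) [heading=0, move]
  RT 150: heading 0 -> 210
  RT 150: heading 210 -> 60
  -- iteration 2/2 --
  FD 13: (26,0) -> (32.5,11.258) [heading=60, move]
  RT 150: heading 60 -> 270
  RT 150: heading 270 -> 120
]
FD 11: (32.5,11.258) -> (27,20.785) [heading=120, move]
LT 90: heading 120 -> 210
RT 180: heading 210 -> 30
Final: pos=(27,20.785), heading=30, 0 segment(s) drawn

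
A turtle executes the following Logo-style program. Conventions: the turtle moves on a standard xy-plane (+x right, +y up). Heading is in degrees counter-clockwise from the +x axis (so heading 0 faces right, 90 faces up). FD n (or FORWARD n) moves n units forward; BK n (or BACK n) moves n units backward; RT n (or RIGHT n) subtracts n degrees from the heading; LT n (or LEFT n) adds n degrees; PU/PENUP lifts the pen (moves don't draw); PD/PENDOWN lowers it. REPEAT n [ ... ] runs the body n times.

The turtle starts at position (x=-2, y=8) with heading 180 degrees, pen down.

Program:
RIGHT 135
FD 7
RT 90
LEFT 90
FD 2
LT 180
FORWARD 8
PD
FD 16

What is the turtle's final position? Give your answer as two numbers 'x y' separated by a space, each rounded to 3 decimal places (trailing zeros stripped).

Answer: -12.607 -2.607

Derivation:
Executing turtle program step by step:
Start: pos=(-2,8), heading=180, pen down
RT 135: heading 180 -> 45
FD 7: (-2,8) -> (2.95,12.95) [heading=45, draw]
RT 90: heading 45 -> 315
LT 90: heading 315 -> 45
FD 2: (2.95,12.95) -> (4.364,14.364) [heading=45, draw]
LT 180: heading 45 -> 225
FD 8: (4.364,14.364) -> (-1.293,8.707) [heading=225, draw]
PD: pen down
FD 16: (-1.293,8.707) -> (-12.607,-2.607) [heading=225, draw]
Final: pos=(-12.607,-2.607), heading=225, 4 segment(s) drawn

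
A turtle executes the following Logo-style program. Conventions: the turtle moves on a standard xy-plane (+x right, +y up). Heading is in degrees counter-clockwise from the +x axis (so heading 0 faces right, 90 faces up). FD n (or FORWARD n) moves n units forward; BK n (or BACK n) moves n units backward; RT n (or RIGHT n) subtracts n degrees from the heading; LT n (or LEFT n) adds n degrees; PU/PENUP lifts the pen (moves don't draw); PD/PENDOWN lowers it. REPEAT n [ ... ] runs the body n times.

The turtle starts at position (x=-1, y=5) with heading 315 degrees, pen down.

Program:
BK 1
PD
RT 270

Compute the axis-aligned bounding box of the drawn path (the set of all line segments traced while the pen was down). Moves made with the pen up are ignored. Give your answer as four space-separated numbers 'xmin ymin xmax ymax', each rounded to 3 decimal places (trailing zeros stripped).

Answer: -1.707 5 -1 5.707

Derivation:
Executing turtle program step by step:
Start: pos=(-1,5), heading=315, pen down
BK 1: (-1,5) -> (-1.707,5.707) [heading=315, draw]
PD: pen down
RT 270: heading 315 -> 45
Final: pos=(-1.707,5.707), heading=45, 1 segment(s) drawn

Segment endpoints: x in {-1.707, -1}, y in {5, 5.707}
xmin=-1.707, ymin=5, xmax=-1, ymax=5.707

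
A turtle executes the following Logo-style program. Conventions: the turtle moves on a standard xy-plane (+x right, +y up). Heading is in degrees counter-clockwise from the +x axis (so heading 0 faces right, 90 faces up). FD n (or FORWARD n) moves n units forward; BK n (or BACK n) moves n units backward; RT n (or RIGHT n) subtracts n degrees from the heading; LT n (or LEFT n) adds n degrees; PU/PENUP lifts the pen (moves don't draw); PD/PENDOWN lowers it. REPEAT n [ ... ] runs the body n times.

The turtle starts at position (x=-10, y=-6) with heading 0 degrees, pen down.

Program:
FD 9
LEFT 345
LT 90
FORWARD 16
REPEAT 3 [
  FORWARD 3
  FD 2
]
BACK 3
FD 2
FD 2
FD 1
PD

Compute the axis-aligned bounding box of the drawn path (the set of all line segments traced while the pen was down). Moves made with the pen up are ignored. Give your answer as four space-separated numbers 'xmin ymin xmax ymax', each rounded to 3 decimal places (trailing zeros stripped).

Executing turtle program step by step:
Start: pos=(-10,-6), heading=0, pen down
FD 9: (-10,-6) -> (-1,-6) [heading=0, draw]
LT 345: heading 0 -> 345
LT 90: heading 345 -> 75
FD 16: (-1,-6) -> (3.141,9.455) [heading=75, draw]
REPEAT 3 [
  -- iteration 1/3 --
  FD 3: (3.141,9.455) -> (3.918,12.353) [heading=75, draw]
  FD 2: (3.918,12.353) -> (4.435,14.284) [heading=75, draw]
  -- iteration 2/3 --
  FD 3: (4.435,14.284) -> (5.212,17.182) [heading=75, draw]
  FD 2: (5.212,17.182) -> (5.729,19.114) [heading=75, draw]
  -- iteration 3/3 --
  FD 3: (5.729,19.114) -> (6.506,22.012) [heading=75, draw]
  FD 2: (6.506,22.012) -> (7.023,23.944) [heading=75, draw]
]
BK 3: (7.023,23.944) -> (6.247,21.046) [heading=75, draw]
FD 2: (6.247,21.046) -> (6.765,22.978) [heading=75, draw]
FD 2: (6.765,22.978) -> (7.282,24.91) [heading=75, draw]
FD 1: (7.282,24.91) -> (7.541,25.876) [heading=75, draw]
PD: pen down
Final: pos=(7.541,25.876), heading=75, 12 segment(s) drawn

Segment endpoints: x in {-10, -1, 3.141, 3.918, 4.435, 5.212, 5.729, 6.247, 6.506, 6.765, 7.023, 7.282, 7.541}, y in {-6, 9.455, 12.353, 14.284, 17.182, 19.114, 21.046, 22.012, 22.978, 23.944, 24.91, 25.876}
xmin=-10, ymin=-6, xmax=7.541, ymax=25.876

Answer: -10 -6 7.541 25.876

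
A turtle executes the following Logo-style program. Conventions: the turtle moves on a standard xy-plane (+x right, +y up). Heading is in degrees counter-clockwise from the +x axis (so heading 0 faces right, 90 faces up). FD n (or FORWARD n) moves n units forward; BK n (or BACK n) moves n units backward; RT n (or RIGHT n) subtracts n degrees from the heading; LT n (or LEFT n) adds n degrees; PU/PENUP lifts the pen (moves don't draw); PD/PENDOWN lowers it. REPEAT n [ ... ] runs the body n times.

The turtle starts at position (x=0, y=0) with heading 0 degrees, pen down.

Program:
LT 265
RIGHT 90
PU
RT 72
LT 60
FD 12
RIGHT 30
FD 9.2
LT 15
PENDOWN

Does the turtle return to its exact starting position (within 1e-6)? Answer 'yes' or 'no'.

Executing turtle program step by step:
Start: pos=(0,0), heading=0, pen down
LT 265: heading 0 -> 265
RT 90: heading 265 -> 175
PU: pen up
RT 72: heading 175 -> 103
LT 60: heading 103 -> 163
FD 12: (0,0) -> (-11.476,3.508) [heading=163, move]
RT 30: heading 163 -> 133
FD 9.2: (-11.476,3.508) -> (-17.75,10.237) [heading=133, move]
LT 15: heading 133 -> 148
PD: pen down
Final: pos=(-17.75,10.237), heading=148, 0 segment(s) drawn

Start position: (0, 0)
Final position: (-17.75, 10.237)
Distance = 20.49; >= 1e-6 -> NOT closed

Answer: no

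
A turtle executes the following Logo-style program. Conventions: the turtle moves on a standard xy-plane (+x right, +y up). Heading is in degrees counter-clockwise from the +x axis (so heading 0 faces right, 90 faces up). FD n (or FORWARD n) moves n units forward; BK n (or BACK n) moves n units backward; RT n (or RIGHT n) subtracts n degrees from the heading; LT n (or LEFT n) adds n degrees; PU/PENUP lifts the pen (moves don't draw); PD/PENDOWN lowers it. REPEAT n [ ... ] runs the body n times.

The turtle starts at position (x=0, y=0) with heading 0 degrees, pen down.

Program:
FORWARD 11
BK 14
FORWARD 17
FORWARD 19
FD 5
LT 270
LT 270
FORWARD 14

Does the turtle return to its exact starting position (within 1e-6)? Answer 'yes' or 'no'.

Answer: no

Derivation:
Executing turtle program step by step:
Start: pos=(0,0), heading=0, pen down
FD 11: (0,0) -> (11,0) [heading=0, draw]
BK 14: (11,0) -> (-3,0) [heading=0, draw]
FD 17: (-3,0) -> (14,0) [heading=0, draw]
FD 19: (14,0) -> (33,0) [heading=0, draw]
FD 5: (33,0) -> (38,0) [heading=0, draw]
LT 270: heading 0 -> 270
LT 270: heading 270 -> 180
FD 14: (38,0) -> (24,0) [heading=180, draw]
Final: pos=(24,0), heading=180, 6 segment(s) drawn

Start position: (0, 0)
Final position: (24, 0)
Distance = 24; >= 1e-6 -> NOT closed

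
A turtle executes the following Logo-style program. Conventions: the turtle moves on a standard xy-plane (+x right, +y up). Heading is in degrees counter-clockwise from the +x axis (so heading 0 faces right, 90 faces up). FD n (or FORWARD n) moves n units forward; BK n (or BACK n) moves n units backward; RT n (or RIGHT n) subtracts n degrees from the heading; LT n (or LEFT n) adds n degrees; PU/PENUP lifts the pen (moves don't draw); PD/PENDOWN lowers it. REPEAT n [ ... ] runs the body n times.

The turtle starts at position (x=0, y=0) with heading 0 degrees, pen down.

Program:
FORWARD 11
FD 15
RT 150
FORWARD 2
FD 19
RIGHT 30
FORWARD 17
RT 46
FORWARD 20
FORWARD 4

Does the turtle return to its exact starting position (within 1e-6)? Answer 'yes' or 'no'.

Answer: no

Derivation:
Executing turtle program step by step:
Start: pos=(0,0), heading=0, pen down
FD 11: (0,0) -> (11,0) [heading=0, draw]
FD 15: (11,0) -> (26,0) [heading=0, draw]
RT 150: heading 0 -> 210
FD 2: (26,0) -> (24.268,-1) [heading=210, draw]
FD 19: (24.268,-1) -> (7.813,-10.5) [heading=210, draw]
RT 30: heading 210 -> 180
FD 17: (7.813,-10.5) -> (-9.187,-10.5) [heading=180, draw]
RT 46: heading 180 -> 134
FD 20: (-9.187,-10.5) -> (-23.08,3.887) [heading=134, draw]
FD 4: (-23.08,3.887) -> (-25.858,6.764) [heading=134, draw]
Final: pos=(-25.858,6.764), heading=134, 7 segment(s) drawn

Start position: (0, 0)
Final position: (-25.858, 6.764)
Distance = 26.728; >= 1e-6 -> NOT closed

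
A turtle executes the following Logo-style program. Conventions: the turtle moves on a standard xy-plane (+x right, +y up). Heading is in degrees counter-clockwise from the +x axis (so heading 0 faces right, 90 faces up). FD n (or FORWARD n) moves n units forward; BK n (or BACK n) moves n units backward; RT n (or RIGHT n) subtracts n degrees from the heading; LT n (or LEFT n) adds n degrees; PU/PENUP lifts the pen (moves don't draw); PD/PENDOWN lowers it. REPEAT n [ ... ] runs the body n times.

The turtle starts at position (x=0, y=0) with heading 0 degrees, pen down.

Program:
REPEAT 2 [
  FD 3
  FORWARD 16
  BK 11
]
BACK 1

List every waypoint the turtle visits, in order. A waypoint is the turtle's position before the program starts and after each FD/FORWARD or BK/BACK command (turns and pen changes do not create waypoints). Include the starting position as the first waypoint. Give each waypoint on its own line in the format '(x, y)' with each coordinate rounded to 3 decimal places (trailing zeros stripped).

Executing turtle program step by step:
Start: pos=(0,0), heading=0, pen down
REPEAT 2 [
  -- iteration 1/2 --
  FD 3: (0,0) -> (3,0) [heading=0, draw]
  FD 16: (3,0) -> (19,0) [heading=0, draw]
  BK 11: (19,0) -> (8,0) [heading=0, draw]
  -- iteration 2/2 --
  FD 3: (8,0) -> (11,0) [heading=0, draw]
  FD 16: (11,0) -> (27,0) [heading=0, draw]
  BK 11: (27,0) -> (16,0) [heading=0, draw]
]
BK 1: (16,0) -> (15,0) [heading=0, draw]
Final: pos=(15,0), heading=0, 7 segment(s) drawn
Waypoints (8 total):
(0, 0)
(3, 0)
(19, 0)
(8, 0)
(11, 0)
(27, 0)
(16, 0)
(15, 0)

Answer: (0, 0)
(3, 0)
(19, 0)
(8, 0)
(11, 0)
(27, 0)
(16, 0)
(15, 0)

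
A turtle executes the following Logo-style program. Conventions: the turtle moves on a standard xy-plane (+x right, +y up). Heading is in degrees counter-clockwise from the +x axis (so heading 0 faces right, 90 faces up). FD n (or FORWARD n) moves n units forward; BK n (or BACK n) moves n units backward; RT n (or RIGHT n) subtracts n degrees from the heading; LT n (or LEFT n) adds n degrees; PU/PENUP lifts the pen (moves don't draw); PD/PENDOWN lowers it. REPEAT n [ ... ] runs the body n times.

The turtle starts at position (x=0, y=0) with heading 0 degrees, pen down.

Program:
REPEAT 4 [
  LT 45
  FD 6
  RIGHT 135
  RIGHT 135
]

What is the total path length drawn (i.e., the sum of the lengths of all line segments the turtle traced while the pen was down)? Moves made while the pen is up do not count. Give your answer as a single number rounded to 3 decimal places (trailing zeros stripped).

Answer: 24

Derivation:
Executing turtle program step by step:
Start: pos=(0,0), heading=0, pen down
REPEAT 4 [
  -- iteration 1/4 --
  LT 45: heading 0 -> 45
  FD 6: (0,0) -> (4.243,4.243) [heading=45, draw]
  RT 135: heading 45 -> 270
  RT 135: heading 270 -> 135
  -- iteration 2/4 --
  LT 45: heading 135 -> 180
  FD 6: (4.243,4.243) -> (-1.757,4.243) [heading=180, draw]
  RT 135: heading 180 -> 45
  RT 135: heading 45 -> 270
  -- iteration 3/4 --
  LT 45: heading 270 -> 315
  FD 6: (-1.757,4.243) -> (2.485,0) [heading=315, draw]
  RT 135: heading 315 -> 180
  RT 135: heading 180 -> 45
  -- iteration 4/4 --
  LT 45: heading 45 -> 90
  FD 6: (2.485,0) -> (2.485,6) [heading=90, draw]
  RT 135: heading 90 -> 315
  RT 135: heading 315 -> 180
]
Final: pos=(2.485,6), heading=180, 4 segment(s) drawn

Segment lengths:
  seg 1: (0,0) -> (4.243,4.243), length = 6
  seg 2: (4.243,4.243) -> (-1.757,4.243), length = 6
  seg 3: (-1.757,4.243) -> (2.485,0), length = 6
  seg 4: (2.485,0) -> (2.485,6), length = 6
Total = 24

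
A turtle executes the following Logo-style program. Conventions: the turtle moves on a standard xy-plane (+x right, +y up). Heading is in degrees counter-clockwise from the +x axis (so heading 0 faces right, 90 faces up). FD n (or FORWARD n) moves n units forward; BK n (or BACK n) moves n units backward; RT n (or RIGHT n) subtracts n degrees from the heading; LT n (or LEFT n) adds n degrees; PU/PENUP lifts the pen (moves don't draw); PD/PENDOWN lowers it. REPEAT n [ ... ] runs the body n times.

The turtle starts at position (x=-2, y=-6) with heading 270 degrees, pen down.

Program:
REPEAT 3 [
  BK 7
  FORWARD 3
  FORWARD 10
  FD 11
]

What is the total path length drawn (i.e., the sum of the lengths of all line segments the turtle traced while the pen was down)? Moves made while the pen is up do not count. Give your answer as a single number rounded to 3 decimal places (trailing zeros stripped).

Answer: 93

Derivation:
Executing turtle program step by step:
Start: pos=(-2,-6), heading=270, pen down
REPEAT 3 [
  -- iteration 1/3 --
  BK 7: (-2,-6) -> (-2,1) [heading=270, draw]
  FD 3: (-2,1) -> (-2,-2) [heading=270, draw]
  FD 10: (-2,-2) -> (-2,-12) [heading=270, draw]
  FD 11: (-2,-12) -> (-2,-23) [heading=270, draw]
  -- iteration 2/3 --
  BK 7: (-2,-23) -> (-2,-16) [heading=270, draw]
  FD 3: (-2,-16) -> (-2,-19) [heading=270, draw]
  FD 10: (-2,-19) -> (-2,-29) [heading=270, draw]
  FD 11: (-2,-29) -> (-2,-40) [heading=270, draw]
  -- iteration 3/3 --
  BK 7: (-2,-40) -> (-2,-33) [heading=270, draw]
  FD 3: (-2,-33) -> (-2,-36) [heading=270, draw]
  FD 10: (-2,-36) -> (-2,-46) [heading=270, draw]
  FD 11: (-2,-46) -> (-2,-57) [heading=270, draw]
]
Final: pos=(-2,-57), heading=270, 12 segment(s) drawn

Segment lengths:
  seg 1: (-2,-6) -> (-2,1), length = 7
  seg 2: (-2,1) -> (-2,-2), length = 3
  seg 3: (-2,-2) -> (-2,-12), length = 10
  seg 4: (-2,-12) -> (-2,-23), length = 11
  seg 5: (-2,-23) -> (-2,-16), length = 7
  seg 6: (-2,-16) -> (-2,-19), length = 3
  seg 7: (-2,-19) -> (-2,-29), length = 10
  seg 8: (-2,-29) -> (-2,-40), length = 11
  seg 9: (-2,-40) -> (-2,-33), length = 7
  seg 10: (-2,-33) -> (-2,-36), length = 3
  seg 11: (-2,-36) -> (-2,-46), length = 10
  seg 12: (-2,-46) -> (-2,-57), length = 11
Total = 93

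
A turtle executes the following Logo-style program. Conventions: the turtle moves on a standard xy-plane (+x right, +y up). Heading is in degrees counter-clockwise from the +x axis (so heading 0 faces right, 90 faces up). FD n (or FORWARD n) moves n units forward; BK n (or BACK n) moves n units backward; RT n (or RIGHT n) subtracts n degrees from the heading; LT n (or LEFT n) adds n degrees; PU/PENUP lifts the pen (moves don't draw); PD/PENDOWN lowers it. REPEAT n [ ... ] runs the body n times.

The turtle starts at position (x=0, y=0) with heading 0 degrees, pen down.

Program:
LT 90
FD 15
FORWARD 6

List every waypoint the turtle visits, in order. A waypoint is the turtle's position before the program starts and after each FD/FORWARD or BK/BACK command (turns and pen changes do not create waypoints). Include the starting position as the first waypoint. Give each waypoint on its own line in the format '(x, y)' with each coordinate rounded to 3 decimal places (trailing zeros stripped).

Executing turtle program step by step:
Start: pos=(0,0), heading=0, pen down
LT 90: heading 0 -> 90
FD 15: (0,0) -> (0,15) [heading=90, draw]
FD 6: (0,15) -> (0,21) [heading=90, draw]
Final: pos=(0,21), heading=90, 2 segment(s) drawn
Waypoints (3 total):
(0, 0)
(0, 15)
(0, 21)

Answer: (0, 0)
(0, 15)
(0, 21)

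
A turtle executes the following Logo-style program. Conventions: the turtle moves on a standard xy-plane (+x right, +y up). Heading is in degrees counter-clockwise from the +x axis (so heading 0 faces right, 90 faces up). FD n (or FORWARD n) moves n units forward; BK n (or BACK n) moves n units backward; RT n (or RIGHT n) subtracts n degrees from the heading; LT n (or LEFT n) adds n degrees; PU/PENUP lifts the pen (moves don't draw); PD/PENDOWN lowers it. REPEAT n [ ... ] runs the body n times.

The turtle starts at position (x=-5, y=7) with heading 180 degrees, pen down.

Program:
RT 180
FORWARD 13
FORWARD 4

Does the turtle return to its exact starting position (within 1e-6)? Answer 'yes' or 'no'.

Executing turtle program step by step:
Start: pos=(-5,7), heading=180, pen down
RT 180: heading 180 -> 0
FD 13: (-5,7) -> (8,7) [heading=0, draw]
FD 4: (8,7) -> (12,7) [heading=0, draw]
Final: pos=(12,7), heading=0, 2 segment(s) drawn

Start position: (-5, 7)
Final position: (12, 7)
Distance = 17; >= 1e-6 -> NOT closed

Answer: no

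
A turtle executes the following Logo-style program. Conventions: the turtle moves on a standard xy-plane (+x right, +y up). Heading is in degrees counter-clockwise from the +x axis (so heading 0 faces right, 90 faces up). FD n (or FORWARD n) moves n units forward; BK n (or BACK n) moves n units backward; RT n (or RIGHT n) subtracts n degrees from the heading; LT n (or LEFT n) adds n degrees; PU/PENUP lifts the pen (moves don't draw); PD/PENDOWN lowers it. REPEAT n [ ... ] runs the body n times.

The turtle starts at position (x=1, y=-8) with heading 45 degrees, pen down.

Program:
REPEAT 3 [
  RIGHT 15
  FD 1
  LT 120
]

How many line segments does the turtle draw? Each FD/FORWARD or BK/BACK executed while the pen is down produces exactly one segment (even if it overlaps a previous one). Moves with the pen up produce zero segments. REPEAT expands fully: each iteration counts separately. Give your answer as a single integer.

Answer: 3

Derivation:
Executing turtle program step by step:
Start: pos=(1,-8), heading=45, pen down
REPEAT 3 [
  -- iteration 1/3 --
  RT 15: heading 45 -> 30
  FD 1: (1,-8) -> (1.866,-7.5) [heading=30, draw]
  LT 120: heading 30 -> 150
  -- iteration 2/3 --
  RT 15: heading 150 -> 135
  FD 1: (1.866,-7.5) -> (1.159,-6.793) [heading=135, draw]
  LT 120: heading 135 -> 255
  -- iteration 3/3 --
  RT 15: heading 255 -> 240
  FD 1: (1.159,-6.793) -> (0.659,-7.659) [heading=240, draw]
  LT 120: heading 240 -> 0
]
Final: pos=(0.659,-7.659), heading=0, 3 segment(s) drawn
Segments drawn: 3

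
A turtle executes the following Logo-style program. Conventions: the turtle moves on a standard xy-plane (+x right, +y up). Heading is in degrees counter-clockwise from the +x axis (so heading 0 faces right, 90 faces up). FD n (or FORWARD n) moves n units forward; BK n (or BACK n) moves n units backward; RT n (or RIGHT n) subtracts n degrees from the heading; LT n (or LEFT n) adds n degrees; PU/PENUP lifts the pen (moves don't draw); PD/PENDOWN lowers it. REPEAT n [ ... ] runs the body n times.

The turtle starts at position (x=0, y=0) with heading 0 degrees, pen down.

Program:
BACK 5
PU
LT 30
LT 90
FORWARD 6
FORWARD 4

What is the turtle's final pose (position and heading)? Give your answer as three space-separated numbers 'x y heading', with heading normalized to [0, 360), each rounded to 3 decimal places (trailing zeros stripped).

Answer: -10 8.66 120

Derivation:
Executing turtle program step by step:
Start: pos=(0,0), heading=0, pen down
BK 5: (0,0) -> (-5,0) [heading=0, draw]
PU: pen up
LT 30: heading 0 -> 30
LT 90: heading 30 -> 120
FD 6: (-5,0) -> (-8,5.196) [heading=120, move]
FD 4: (-8,5.196) -> (-10,8.66) [heading=120, move]
Final: pos=(-10,8.66), heading=120, 1 segment(s) drawn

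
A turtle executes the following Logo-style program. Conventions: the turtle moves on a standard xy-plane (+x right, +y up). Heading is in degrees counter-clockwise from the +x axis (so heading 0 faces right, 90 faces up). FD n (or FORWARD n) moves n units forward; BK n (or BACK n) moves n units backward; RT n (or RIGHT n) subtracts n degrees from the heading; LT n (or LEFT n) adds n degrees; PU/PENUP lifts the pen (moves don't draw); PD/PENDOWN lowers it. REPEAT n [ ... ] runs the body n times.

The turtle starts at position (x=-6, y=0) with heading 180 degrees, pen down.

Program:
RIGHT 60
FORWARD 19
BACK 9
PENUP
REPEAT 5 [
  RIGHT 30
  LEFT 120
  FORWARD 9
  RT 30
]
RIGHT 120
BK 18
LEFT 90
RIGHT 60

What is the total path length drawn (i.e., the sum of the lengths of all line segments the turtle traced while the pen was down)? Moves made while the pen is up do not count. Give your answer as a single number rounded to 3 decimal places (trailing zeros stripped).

Answer: 28

Derivation:
Executing turtle program step by step:
Start: pos=(-6,0), heading=180, pen down
RT 60: heading 180 -> 120
FD 19: (-6,0) -> (-15.5,16.454) [heading=120, draw]
BK 9: (-15.5,16.454) -> (-11,8.66) [heading=120, draw]
PU: pen up
REPEAT 5 [
  -- iteration 1/5 --
  RT 30: heading 120 -> 90
  LT 120: heading 90 -> 210
  FD 9: (-11,8.66) -> (-18.794,4.16) [heading=210, move]
  RT 30: heading 210 -> 180
  -- iteration 2/5 --
  RT 30: heading 180 -> 150
  LT 120: heading 150 -> 270
  FD 9: (-18.794,4.16) -> (-18.794,-4.84) [heading=270, move]
  RT 30: heading 270 -> 240
  -- iteration 3/5 --
  RT 30: heading 240 -> 210
  LT 120: heading 210 -> 330
  FD 9: (-18.794,-4.84) -> (-11,-9.34) [heading=330, move]
  RT 30: heading 330 -> 300
  -- iteration 4/5 --
  RT 30: heading 300 -> 270
  LT 120: heading 270 -> 30
  FD 9: (-11,-9.34) -> (-3.206,-4.84) [heading=30, move]
  RT 30: heading 30 -> 0
  -- iteration 5/5 --
  RT 30: heading 0 -> 330
  LT 120: heading 330 -> 90
  FD 9: (-3.206,-4.84) -> (-3.206,4.16) [heading=90, move]
  RT 30: heading 90 -> 60
]
RT 120: heading 60 -> 300
BK 18: (-3.206,4.16) -> (-12.206,19.749) [heading=300, move]
LT 90: heading 300 -> 30
RT 60: heading 30 -> 330
Final: pos=(-12.206,19.749), heading=330, 2 segment(s) drawn

Segment lengths:
  seg 1: (-6,0) -> (-15.5,16.454), length = 19
  seg 2: (-15.5,16.454) -> (-11,8.66), length = 9
Total = 28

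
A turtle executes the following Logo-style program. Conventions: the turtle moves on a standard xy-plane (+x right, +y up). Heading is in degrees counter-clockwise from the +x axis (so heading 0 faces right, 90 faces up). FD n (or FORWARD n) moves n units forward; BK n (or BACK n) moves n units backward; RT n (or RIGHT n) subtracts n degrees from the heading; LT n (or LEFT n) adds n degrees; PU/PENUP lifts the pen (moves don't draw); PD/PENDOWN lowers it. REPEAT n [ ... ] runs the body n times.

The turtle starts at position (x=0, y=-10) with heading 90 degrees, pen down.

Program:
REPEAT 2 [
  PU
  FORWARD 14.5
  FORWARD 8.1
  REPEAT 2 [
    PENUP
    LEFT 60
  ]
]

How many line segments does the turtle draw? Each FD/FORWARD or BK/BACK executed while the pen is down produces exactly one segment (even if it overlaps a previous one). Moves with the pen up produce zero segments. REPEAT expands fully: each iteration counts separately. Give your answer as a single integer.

Executing turtle program step by step:
Start: pos=(0,-10), heading=90, pen down
REPEAT 2 [
  -- iteration 1/2 --
  PU: pen up
  FD 14.5: (0,-10) -> (0,4.5) [heading=90, move]
  FD 8.1: (0,4.5) -> (0,12.6) [heading=90, move]
  REPEAT 2 [
    -- iteration 1/2 --
    PU: pen up
    LT 60: heading 90 -> 150
    -- iteration 2/2 --
    PU: pen up
    LT 60: heading 150 -> 210
  ]
  -- iteration 2/2 --
  PU: pen up
  FD 14.5: (0,12.6) -> (-12.557,5.35) [heading=210, move]
  FD 8.1: (-12.557,5.35) -> (-19.572,1.3) [heading=210, move]
  REPEAT 2 [
    -- iteration 1/2 --
    PU: pen up
    LT 60: heading 210 -> 270
    -- iteration 2/2 --
    PU: pen up
    LT 60: heading 270 -> 330
  ]
]
Final: pos=(-19.572,1.3), heading=330, 0 segment(s) drawn
Segments drawn: 0

Answer: 0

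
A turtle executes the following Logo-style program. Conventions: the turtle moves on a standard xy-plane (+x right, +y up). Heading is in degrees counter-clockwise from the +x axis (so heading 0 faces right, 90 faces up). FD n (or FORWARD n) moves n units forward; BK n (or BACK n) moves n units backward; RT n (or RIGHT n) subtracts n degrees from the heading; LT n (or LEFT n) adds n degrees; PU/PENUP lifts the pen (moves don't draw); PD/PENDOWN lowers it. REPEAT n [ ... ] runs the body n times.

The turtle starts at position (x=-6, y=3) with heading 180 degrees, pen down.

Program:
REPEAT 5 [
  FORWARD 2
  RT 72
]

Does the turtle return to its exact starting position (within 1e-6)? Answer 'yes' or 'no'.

Executing turtle program step by step:
Start: pos=(-6,3), heading=180, pen down
REPEAT 5 [
  -- iteration 1/5 --
  FD 2: (-6,3) -> (-8,3) [heading=180, draw]
  RT 72: heading 180 -> 108
  -- iteration 2/5 --
  FD 2: (-8,3) -> (-8.618,4.902) [heading=108, draw]
  RT 72: heading 108 -> 36
  -- iteration 3/5 --
  FD 2: (-8.618,4.902) -> (-7,6.078) [heading=36, draw]
  RT 72: heading 36 -> 324
  -- iteration 4/5 --
  FD 2: (-7,6.078) -> (-5.382,4.902) [heading=324, draw]
  RT 72: heading 324 -> 252
  -- iteration 5/5 --
  FD 2: (-5.382,4.902) -> (-6,3) [heading=252, draw]
  RT 72: heading 252 -> 180
]
Final: pos=(-6,3), heading=180, 5 segment(s) drawn

Start position: (-6, 3)
Final position: (-6, 3)
Distance = 0; < 1e-6 -> CLOSED

Answer: yes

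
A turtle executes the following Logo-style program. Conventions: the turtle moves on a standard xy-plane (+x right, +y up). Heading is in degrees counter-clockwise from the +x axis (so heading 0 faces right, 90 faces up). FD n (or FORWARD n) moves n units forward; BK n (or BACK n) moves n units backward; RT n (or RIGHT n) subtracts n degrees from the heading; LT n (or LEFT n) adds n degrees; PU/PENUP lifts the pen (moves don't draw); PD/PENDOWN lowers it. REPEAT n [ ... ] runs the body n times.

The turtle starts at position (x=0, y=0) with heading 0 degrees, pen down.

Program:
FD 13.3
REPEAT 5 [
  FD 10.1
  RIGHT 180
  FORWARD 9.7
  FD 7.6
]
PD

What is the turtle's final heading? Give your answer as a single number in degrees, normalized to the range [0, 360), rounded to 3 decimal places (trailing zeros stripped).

Answer: 180

Derivation:
Executing turtle program step by step:
Start: pos=(0,0), heading=0, pen down
FD 13.3: (0,0) -> (13.3,0) [heading=0, draw]
REPEAT 5 [
  -- iteration 1/5 --
  FD 10.1: (13.3,0) -> (23.4,0) [heading=0, draw]
  RT 180: heading 0 -> 180
  FD 9.7: (23.4,0) -> (13.7,0) [heading=180, draw]
  FD 7.6: (13.7,0) -> (6.1,0) [heading=180, draw]
  -- iteration 2/5 --
  FD 10.1: (6.1,0) -> (-4,0) [heading=180, draw]
  RT 180: heading 180 -> 0
  FD 9.7: (-4,0) -> (5.7,0) [heading=0, draw]
  FD 7.6: (5.7,0) -> (13.3,0) [heading=0, draw]
  -- iteration 3/5 --
  FD 10.1: (13.3,0) -> (23.4,0) [heading=0, draw]
  RT 180: heading 0 -> 180
  FD 9.7: (23.4,0) -> (13.7,0) [heading=180, draw]
  FD 7.6: (13.7,0) -> (6.1,0) [heading=180, draw]
  -- iteration 4/5 --
  FD 10.1: (6.1,0) -> (-4,0) [heading=180, draw]
  RT 180: heading 180 -> 0
  FD 9.7: (-4,0) -> (5.7,0) [heading=0, draw]
  FD 7.6: (5.7,0) -> (13.3,0) [heading=0, draw]
  -- iteration 5/5 --
  FD 10.1: (13.3,0) -> (23.4,0) [heading=0, draw]
  RT 180: heading 0 -> 180
  FD 9.7: (23.4,0) -> (13.7,0) [heading=180, draw]
  FD 7.6: (13.7,0) -> (6.1,0) [heading=180, draw]
]
PD: pen down
Final: pos=(6.1,0), heading=180, 16 segment(s) drawn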